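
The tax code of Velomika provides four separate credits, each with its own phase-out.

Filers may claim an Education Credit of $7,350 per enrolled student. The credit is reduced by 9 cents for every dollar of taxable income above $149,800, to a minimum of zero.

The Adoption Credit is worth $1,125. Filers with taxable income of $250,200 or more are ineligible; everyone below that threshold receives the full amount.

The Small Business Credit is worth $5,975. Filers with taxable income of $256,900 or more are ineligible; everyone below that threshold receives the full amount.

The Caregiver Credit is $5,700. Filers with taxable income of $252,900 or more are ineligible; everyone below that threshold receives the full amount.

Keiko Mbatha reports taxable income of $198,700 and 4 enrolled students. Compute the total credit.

Education Credit: base = 4 × $7,350 = $29,400. 9% of the $48,900 excess over $149,800 is $4,401; credit = $29,400 − $4,401 = $24,999.
Adoption Credit: $198,700 is below the $250,200 cutoff, so the full $1,125 applies.
Small Business Credit: $198,700 is below the $256,900 cutoff, so the full $5,975 applies.
Caregiver Credit: $198,700 is below the $252,900 cutoff, so the full $5,700 applies.
Total: $24,999 + $1,125 + $5,975 + $5,700 = $37,799.

$37,799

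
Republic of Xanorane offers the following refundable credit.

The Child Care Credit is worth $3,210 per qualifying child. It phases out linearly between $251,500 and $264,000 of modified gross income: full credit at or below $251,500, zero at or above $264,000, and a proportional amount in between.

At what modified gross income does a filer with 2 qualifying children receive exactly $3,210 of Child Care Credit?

$257,750

Full credit = 2 × $3,210 = $6,420.
$3,210 is 3,210/6,420 of the full $6,420, so 3,210/6,420 of the $12,500 range has been used: income = $251,500 + $12,500 × 3,210/6,420 = $257,750.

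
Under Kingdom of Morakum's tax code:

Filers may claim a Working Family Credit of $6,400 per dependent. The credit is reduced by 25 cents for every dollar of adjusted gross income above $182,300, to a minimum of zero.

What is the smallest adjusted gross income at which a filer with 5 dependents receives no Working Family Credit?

Full credit = 5 × $6,400 = $32,000.
The credit falls by 25% of each dollar above $182,300, so it reaches zero when the excess is $32,000 / 25% = $128,000: income = $182,300 + $128,000 = $310,300.

$310,300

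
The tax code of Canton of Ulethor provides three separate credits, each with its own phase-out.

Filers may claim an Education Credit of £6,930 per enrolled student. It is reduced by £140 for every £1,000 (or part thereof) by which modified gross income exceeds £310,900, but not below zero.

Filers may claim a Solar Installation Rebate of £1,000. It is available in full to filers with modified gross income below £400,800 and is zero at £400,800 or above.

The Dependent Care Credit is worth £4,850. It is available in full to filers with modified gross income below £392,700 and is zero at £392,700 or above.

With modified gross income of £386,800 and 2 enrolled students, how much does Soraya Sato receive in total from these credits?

Education Credit: base = 2 × £6,930 = £13,860. income exceeds £310,900 by £75,900, which is 76 full-or-partial £1,000 increments; reduction = 76 × £140 = £10,640, leaving £3,220.
Solar Installation Rebate: £386,800 is below the £400,800 cutoff, so the full £1,000 applies.
Dependent Care Credit: £386,800 is below the £392,700 cutoff, so the full £4,850 applies.
Total: £3,220 + £1,000 + £4,850 = £9,070.

£9,070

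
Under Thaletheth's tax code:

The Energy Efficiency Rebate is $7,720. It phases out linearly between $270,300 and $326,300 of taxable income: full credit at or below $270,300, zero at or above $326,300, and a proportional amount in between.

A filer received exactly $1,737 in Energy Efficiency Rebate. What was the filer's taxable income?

$313,700

$1,737 is 1,737/7,720 of the full $7,720, so 5,983/7,720 of the $56,000 range has been used: income = $270,300 + $56,000 × 5,983/7,720 = $313,700.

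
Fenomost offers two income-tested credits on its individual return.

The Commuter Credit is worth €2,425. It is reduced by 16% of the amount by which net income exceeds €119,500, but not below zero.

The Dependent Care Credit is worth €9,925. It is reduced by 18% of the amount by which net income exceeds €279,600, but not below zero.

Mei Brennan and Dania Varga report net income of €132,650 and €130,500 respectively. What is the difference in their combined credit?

€344

Mei (€132,650): Commuter Credit: 16% of the €13,150 excess over €119,500 is €2,104; credit = €2,425 − €2,104 = €321. Dependent Care Credit: €132,650 is at or below the €279,600 threshold, so the full €9,925 applies. total €321 + €9,925 = €10,246
Dania (€130,500): Commuter Credit: 16% of the €11,000 excess over €119,500 is €1,760; credit = €2,425 − €1,760 = €665. Dependent Care Credit: €130,500 is at or below the €279,600 threshold, so the full €9,925 applies. total €665 + €9,925 = €10,590
Difference: |€10,246 − €10,590| = €344.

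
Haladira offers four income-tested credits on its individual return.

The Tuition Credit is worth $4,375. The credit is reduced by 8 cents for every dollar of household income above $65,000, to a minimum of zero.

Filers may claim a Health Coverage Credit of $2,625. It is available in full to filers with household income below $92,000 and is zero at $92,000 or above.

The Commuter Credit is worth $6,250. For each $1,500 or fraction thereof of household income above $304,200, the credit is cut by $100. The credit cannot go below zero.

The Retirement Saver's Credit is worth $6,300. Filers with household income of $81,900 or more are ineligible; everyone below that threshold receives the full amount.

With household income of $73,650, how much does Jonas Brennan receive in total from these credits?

Tuition Credit: 8% of the $8,650 excess over $65,000 is $692; credit = $4,375 − $692 = $3,683.
Health Coverage Credit: $73,650 is below the $92,000 cutoff, so the full $2,625 applies.
Commuter Credit: $73,650 is at or below the $304,200 threshold, so the full $6,250 applies.
Retirement Saver's Credit: $73,650 is below the $81,900 cutoff, so the full $6,300 applies.
Total: $3,683 + $2,625 + $6,250 + $6,300 = $18,858.

$18,858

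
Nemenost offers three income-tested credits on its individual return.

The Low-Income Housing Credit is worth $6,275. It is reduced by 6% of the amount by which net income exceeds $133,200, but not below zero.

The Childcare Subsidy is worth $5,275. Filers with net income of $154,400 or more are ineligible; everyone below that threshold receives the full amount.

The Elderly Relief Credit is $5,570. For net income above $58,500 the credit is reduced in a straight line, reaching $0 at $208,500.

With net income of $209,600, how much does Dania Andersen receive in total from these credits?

Low-Income Housing Credit: 6% of the $76,400 excess over $133,200 is $4,584; credit = $6,275 − $4,584 = $1,691.
Childcare Subsidy: $209,600 meets or exceeds the $154,400 cutoff, so the credit is $0.
Elderly Relief Credit: $209,600 is at or above $208,500, so the credit is $0.
Total: $1,691 + $0 + $0 = $1,691.

$1,691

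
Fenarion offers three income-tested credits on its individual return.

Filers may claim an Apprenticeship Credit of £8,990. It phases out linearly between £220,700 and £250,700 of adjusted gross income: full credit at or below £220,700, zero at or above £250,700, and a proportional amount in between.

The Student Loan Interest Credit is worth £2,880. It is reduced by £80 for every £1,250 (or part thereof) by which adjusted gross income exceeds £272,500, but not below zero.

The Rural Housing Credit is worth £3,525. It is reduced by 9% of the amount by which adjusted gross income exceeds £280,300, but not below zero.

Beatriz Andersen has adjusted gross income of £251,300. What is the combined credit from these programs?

Apprenticeship Credit: £251,300 is at or above £250,700, so the credit is £0.
Student Loan Interest Credit: £251,300 is at or below the £272,500 threshold, so the full £2,880 applies.
Rural Housing Credit: £251,300 is at or below the £280,300 threshold, so the full £3,525 applies.
Total: £0 + £2,880 + £3,525 = £6,405.

£6,405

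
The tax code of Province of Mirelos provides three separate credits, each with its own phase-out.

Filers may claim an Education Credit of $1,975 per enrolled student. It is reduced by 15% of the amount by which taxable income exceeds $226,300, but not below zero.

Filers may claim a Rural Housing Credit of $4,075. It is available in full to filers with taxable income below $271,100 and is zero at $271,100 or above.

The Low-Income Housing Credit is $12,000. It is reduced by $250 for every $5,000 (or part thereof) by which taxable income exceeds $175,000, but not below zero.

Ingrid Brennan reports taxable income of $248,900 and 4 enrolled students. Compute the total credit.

Education Credit: base = 4 × $1,975 = $7,900. 15% of the $22,600 excess over $226,300 is $3,390; credit = $7,900 − $3,390 = $4,510.
Rural Housing Credit: $248,900 is below the $271,100 cutoff, so the full $4,075 applies.
Low-Income Housing Credit: income exceeds $175,000 by $73,900, which is 15 full-or-partial $5,000 increments; reduction = 15 × $250 = $3,750, leaving $8,250.
Total: $4,510 + $4,075 + $8,250 = $16,835.

$16,835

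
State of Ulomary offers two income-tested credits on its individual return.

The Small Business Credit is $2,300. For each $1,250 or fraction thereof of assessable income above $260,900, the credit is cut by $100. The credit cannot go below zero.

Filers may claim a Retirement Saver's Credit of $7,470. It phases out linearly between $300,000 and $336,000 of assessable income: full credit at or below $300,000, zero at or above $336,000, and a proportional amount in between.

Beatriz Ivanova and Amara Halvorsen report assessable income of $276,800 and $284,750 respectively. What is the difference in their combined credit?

$700

Beatriz ($276,800): Small Business Credit: income exceeds $260,900 by $15,900, which is 13 full-or-partial $1,250 increments; reduction = 13 × $100 = $1,300, leaving $1,000. Retirement Saver's Credit: $276,800 is at or below the $300,000 threshold, so the full $7,470 applies. total $1,000 + $7,470 = $8,470
Amara ($284,750): Small Business Credit: income exceeds $260,900 by $23,850, which is 20 full-or-partial $1,250 increments; reduction = 20 × $100 = $2,000, leaving $300. Retirement Saver's Credit: $284,750 is at or below the $300,000 threshold, so the full $7,470 applies. total $300 + $7,470 = $7,770
Difference: |$8,470 − $7,770| = $700.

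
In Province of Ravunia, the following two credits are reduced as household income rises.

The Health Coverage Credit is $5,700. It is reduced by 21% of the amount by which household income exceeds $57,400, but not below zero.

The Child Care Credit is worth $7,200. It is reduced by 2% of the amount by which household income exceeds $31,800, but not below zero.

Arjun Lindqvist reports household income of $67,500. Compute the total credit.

$10,065

Health Coverage Credit: 21% of the $10,100 excess over $57,400 is $2,121; credit = $5,700 − $2,121 = $3,579.
Child Care Credit: 2% of the $35,700 excess over $31,800 is $714; credit = $7,200 − $714 = $6,486.
Total: $3,579 + $6,486 = $10,065.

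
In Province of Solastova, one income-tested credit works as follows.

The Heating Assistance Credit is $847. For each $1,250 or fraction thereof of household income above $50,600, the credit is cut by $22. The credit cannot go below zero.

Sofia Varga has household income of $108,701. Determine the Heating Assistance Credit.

Heating Assistance Credit: income exceeds $50,600 by $58,101 → 47 increments × $22 = $1,034 ≥ base, so the credit is $0.

$0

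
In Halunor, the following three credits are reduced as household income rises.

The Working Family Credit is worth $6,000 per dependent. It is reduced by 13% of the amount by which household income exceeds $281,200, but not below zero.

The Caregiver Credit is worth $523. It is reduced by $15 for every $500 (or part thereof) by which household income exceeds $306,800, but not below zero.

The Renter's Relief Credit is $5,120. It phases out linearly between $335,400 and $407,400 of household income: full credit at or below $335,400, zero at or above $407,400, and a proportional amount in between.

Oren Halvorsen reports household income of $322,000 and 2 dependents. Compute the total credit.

Working Family Credit: base = 2 × $6,000 = $12,000. 13% of the $40,800 excess over $281,200 is $5,304; credit = $12,000 − $5,304 = $6,696.
Caregiver Credit: income exceeds $306,800 by $15,200, which is 31 full-or-partial $500 increments; reduction = 31 × $15 = $465, leaving $58.
Renter's Relief Credit: $322,000 is at or below the $335,400 threshold, so the full $5,120 applies.
Total: $6,696 + $58 + $5,120 = $11,874.

$11,874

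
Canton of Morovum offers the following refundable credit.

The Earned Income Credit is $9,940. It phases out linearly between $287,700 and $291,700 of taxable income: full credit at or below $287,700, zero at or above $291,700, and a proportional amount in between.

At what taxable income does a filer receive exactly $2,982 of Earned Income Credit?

$2,982 is 2,982/9,940 of the full $9,940, so 6,958/9,940 of the $4,000 range has been used: income = $287,700 + $4,000 × 6,958/9,940 = $290,500.

$290,500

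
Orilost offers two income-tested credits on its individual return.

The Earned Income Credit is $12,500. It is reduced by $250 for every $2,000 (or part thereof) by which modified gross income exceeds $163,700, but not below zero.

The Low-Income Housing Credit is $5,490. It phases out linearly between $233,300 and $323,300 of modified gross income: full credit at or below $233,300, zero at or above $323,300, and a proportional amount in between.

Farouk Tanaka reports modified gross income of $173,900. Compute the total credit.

Earned Income Credit: income exceeds $163,700 by $10,200, which is 6 full-or-partial $2,000 increments; reduction = 6 × $250 = $1,500, leaving $11,000.
Low-Income Housing Credit: $173,900 is at or below the $233,300 threshold, so the full $5,490 applies.
Total: $11,000 + $5,490 = $16,490.

$16,490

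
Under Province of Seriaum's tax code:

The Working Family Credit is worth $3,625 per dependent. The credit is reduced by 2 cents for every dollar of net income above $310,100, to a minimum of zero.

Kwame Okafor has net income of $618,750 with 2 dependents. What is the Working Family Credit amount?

Working Family Credit: base = 2 × $3,625 = $7,250. 2% of the $308,650 excess over $310,100 is $6,173; credit = $7,250 − $6,173 = $1,077.

$1,077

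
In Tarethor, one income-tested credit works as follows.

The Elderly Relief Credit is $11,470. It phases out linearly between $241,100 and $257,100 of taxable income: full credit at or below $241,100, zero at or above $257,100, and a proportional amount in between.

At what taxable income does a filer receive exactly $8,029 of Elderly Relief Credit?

$245,900

$8,029 is 8,029/11,470 of the full $11,470, so 3,441/11,470 of the $16,000 range has been used: income = $241,100 + $16,000 × 3,441/11,470 = $245,900.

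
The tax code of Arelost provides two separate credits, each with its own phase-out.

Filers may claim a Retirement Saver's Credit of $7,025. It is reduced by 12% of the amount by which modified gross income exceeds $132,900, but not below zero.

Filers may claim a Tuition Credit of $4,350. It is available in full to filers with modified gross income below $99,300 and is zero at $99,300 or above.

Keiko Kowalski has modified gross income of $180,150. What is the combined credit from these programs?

$1,355

Retirement Saver's Credit: 12% of the $47,250 excess over $132,900 is $5,670; credit = $7,025 − $5,670 = $1,355.
Tuition Credit: $180,150 meets or exceeds the $99,300 cutoff, so the credit is $0.
Total: $1,355 + $0 = $1,355.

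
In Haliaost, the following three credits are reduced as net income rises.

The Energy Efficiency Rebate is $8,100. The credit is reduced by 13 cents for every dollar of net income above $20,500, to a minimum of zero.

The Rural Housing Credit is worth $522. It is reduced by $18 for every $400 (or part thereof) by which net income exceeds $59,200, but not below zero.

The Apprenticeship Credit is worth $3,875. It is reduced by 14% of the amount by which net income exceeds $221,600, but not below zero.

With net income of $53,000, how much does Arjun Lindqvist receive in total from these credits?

Energy Efficiency Rebate: 13% of the $32,500 excess over $20,500 is $4,225; credit = $8,100 − $4,225 = $3,875.
Rural Housing Credit: $53,000 is at or below the $59,200 threshold, so the full $522 applies.
Apprenticeship Credit: $53,000 is at or below the $221,600 threshold, so the full $3,875 applies.
Total: $3,875 + $522 + $3,875 = $8,272.

$8,272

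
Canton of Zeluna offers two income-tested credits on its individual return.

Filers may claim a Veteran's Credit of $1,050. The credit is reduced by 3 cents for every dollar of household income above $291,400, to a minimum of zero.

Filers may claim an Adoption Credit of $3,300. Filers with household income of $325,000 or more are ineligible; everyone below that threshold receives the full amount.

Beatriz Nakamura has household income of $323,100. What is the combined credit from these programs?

Veteran's Credit: 3% of the $31,700 excess over $291,400 is $951; credit = $1,050 − $951 = $99.
Adoption Credit: $323,100 is below the $325,000 cutoff, so the full $3,300 applies.
Total: $99 + $3,300 = $3,399.

$3,399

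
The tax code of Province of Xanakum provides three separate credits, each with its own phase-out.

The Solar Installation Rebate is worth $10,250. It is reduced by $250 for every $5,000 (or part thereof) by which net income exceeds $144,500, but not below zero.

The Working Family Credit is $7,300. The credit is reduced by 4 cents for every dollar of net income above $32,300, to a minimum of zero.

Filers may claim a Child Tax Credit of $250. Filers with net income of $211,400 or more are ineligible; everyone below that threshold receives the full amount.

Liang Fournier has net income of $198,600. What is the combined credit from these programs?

Solar Installation Rebate: income exceeds $144,500 by $54,100, which is 11 full-or-partial $5,000 increments; reduction = 11 × $250 = $2,750, leaving $7,500.
Working Family Credit: 4% of the $166,300 excess over $32,300 is $6,652; credit = $7,300 − $6,652 = $648.
Child Tax Credit: $198,600 is below the $211,400 cutoff, so the full $250 applies.
Total: $7,500 + $648 + $250 = $8,398.

$8,398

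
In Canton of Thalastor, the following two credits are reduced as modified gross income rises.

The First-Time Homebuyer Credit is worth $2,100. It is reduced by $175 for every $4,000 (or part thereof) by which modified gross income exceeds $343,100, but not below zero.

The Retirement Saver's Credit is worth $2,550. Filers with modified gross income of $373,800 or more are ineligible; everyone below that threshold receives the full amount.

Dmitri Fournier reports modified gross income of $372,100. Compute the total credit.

$3,250

First-Time Homebuyer Credit: income exceeds $343,100 by $29,000, which is 8 full-or-partial $4,000 increments; reduction = 8 × $175 = $1,400, leaving $700.
Retirement Saver's Credit: $372,100 is below the $373,800 cutoff, so the full $2,550 applies.
Total: $700 + $2,550 = $3,250.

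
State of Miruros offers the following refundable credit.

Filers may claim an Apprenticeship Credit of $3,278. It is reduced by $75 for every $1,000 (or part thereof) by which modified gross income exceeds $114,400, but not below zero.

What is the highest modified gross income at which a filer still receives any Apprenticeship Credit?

$157,400

After 43 increments the reduction is 43 × $75 = $3,225, leaving $53; one more increment wipes it out. Increment 43 ends at excess 43 × $1,000 = $43,000, so the highest qualifying income is $114,400 + $43,000 = $157,400.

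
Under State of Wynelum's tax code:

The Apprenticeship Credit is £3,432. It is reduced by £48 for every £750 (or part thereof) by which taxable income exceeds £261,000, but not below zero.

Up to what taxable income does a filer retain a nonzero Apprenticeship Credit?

£314,250

After 71 increments the reduction is 71 × £48 = £3,408, leaving £24; one more increment wipes it out. Increment 71 ends at excess 71 × £750 = £53,250, so the highest qualifying income is £261,000 + £53,250 = £314,250.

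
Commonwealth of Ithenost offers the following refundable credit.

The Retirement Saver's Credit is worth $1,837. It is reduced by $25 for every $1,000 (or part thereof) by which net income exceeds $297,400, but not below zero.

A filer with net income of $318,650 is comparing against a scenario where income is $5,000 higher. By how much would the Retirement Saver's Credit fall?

At $318,650 — income exceeds $297,400 by $21,250, which is 22 full-or-partial $1,000 increments; reduction = 22 × $25 = $550, leaving $1,287.
At $323,650 — income exceeds $297,400 by $26,250, which is 27 full-or-partial $1,000 increments; reduction = 27 × $25 = $675, leaving $1,162.
Lost: $1,287 − $1,162 = $125.

$125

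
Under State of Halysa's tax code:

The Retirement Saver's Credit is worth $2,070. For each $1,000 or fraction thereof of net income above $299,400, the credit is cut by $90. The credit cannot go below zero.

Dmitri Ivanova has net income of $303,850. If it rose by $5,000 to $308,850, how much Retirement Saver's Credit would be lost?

At $303,850 — income exceeds $299,400 by $4,450, which is 5 full-or-partial $1,000 increments; reduction = 5 × $90 = $450, leaving $1,620.
At $308,850 — income exceeds $299,400 by $9,450, which is 10 full-or-partial $1,000 increments; reduction = 10 × $90 = $900, leaving $1,170.
Lost: $1,620 − $1,170 = $450.

$450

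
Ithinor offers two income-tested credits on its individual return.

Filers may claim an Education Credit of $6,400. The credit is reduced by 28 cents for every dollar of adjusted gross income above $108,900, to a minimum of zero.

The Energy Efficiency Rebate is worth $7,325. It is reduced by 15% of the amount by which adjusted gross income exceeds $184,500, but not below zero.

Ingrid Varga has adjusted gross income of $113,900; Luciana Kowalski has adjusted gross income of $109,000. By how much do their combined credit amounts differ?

$1,372

Ingrid ($113,900): Education Credit: 28% of the $5,000 excess over $108,900 is $1,400; credit = $6,400 − $1,400 = $5,000. Energy Efficiency Rebate: $113,900 is at or below the $184,500 threshold, so the full $7,325 applies. total $5,000 + $7,325 = $12,325
Luciana ($109,000): Education Credit: 28% of the $100 excess over $108,900 is $28; credit = $6,400 − $28 = $6,372. Energy Efficiency Rebate: $109,000 is at or below the $184,500 threshold, so the full $7,325 applies. total $6,372 + $7,325 = $13,697
Difference: |$12,325 − $13,697| = $1,372.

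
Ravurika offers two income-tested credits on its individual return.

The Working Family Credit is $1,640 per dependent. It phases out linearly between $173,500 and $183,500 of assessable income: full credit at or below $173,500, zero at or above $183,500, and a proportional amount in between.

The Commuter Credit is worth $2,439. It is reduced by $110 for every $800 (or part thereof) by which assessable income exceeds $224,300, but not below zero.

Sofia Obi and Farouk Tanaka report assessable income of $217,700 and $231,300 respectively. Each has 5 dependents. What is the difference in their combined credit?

Sofia ($217,700): Working Family Credit: base = 5 × $1,640 = $8,200. $217,700 is at or above $183,500, so the credit is $0. Commuter Credit: $217,700 is at or below the $224,300 threshold, so the full $2,439 applies. total $0 + $2,439 = $2,439
Farouk ($231,300): Working Family Credit: base = 5 × $1,640 = $8,200. $231,300 is at or above $183,500, so the credit is $0. Commuter Credit: income exceeds $224,300 by $7,000, which is 9 full-or-partial $800 increments; reduction = 9 × $110 = $990, leaving $1,449. total $0 + $1,449 = $1,449
Difference: |$2,439 − $1,449| = $990.

$990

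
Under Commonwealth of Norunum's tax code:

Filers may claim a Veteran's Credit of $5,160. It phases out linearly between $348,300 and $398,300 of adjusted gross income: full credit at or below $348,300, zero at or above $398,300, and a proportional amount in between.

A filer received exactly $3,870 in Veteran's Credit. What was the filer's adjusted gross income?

$3,870 is 3,870/5,160 of the full $5,160, so 1,290/5,160 of the $50,000 range has been used: income = $348,300 + $50,000 × 1,290/5,160 = $360,800.

$360,800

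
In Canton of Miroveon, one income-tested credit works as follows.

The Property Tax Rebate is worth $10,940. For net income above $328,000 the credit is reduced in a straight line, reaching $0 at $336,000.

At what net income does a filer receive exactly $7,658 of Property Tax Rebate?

$330,400

$7,658 is 7,658/10,940 of the full $10,940, so 3,282/10,940 of the $8,000 range has been used: income = $328,000 + $8,000 × 3,282/10,940 = $330,400.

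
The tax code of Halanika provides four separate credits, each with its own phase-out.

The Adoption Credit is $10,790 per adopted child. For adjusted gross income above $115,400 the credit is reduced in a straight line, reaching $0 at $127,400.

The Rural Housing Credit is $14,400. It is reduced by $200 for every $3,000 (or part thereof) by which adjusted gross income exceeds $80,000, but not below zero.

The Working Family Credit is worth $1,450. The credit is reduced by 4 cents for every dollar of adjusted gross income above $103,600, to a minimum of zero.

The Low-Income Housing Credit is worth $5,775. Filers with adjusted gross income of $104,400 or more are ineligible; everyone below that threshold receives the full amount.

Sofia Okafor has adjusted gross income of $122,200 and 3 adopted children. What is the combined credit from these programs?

$26,133

Adoption Credit: base = 3 × $10,790 = $32,370. $122,200 is $6,800 into a $12,000 phase-out range, leaving 5,200/12,000 of the credit: $32,370 × 5,200/12,000 = $14,027.
Rural Housing Credit: income exceeds $80,000 by $42,200, which is 15 full-or-partial $3,000 increments; reduction = 15 × $200 = $3,000, leaving $11,400.
Working Family Credit: 4% of the $18,600 excess over $103,600 is $744; credit = $1,450 − $744 = $706.
Low-Income Housing Credit: $122,200 meets or exceeds the $104,400 cutoff, so the credit is $0.
Total: $14,027 + $11,400 + $706 + $0 = $26,133.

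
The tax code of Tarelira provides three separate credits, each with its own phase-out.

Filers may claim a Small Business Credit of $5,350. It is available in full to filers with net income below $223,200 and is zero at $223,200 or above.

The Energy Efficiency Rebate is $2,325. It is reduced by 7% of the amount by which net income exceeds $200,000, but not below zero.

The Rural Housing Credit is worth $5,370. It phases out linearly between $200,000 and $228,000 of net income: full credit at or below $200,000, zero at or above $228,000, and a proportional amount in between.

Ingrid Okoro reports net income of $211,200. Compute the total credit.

Small Business Credit: $211,200 is below the $223,200 cutoff, so the full $5,350 applies.
Energy Efficiency Rebate: 7% of the $11,200 excess over $200,000 is $784; credit = $2,325 − $784 = $1,541.
Rural Housing Credit: $211,200 is $11,200 into a $28,000 phase-out range, leaving 16,800/28,000 of the credit: $5,370 × 16,800/28,000 = $3,222.
Total: $5,350 + $1,541 + $3,222 = $10,113.

$10,113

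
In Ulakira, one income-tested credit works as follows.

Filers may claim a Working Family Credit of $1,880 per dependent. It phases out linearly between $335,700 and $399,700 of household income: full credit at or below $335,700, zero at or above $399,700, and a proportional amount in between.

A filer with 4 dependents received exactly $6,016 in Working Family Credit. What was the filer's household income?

Full credit = 4 × $1,880 = $7,520.
$6,016 is 6,016/7,520 of the full $7,520, so 1,504/7,520 of the $64,000 range has been used: income = $335,700 + $64,000 × 1,504/7,520 = $348,500.

$348,500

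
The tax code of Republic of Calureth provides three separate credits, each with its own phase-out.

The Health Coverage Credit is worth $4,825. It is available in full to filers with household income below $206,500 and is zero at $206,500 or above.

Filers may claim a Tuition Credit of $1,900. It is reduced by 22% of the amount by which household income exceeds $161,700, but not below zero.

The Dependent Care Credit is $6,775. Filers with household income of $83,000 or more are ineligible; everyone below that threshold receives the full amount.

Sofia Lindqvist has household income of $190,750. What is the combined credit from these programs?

$4,825

Health Coverage Credit: $190,750 is below the $206,500 cutoff, so the full $4,825 applies.
Tuition Credit: 22% of the $29,050 excess over $161,700 is $6,391 ≥ base, so the credit is $0.
Dependent Care Credit: $190,750 meets or exceeds the $83,000 cutoff, so the credit is $0.
Total: $4,825 + $0 + $0 = $4,825.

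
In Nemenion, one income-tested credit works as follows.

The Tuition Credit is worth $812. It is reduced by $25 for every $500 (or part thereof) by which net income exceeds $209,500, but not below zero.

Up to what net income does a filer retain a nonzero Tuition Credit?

After 32 increments the reduction is 32 × $25 = $800, leaving $12; one more increment wipes it out. Increment 32 ends at excess 32 × $500 = $16,000, so the highest qualifying income is $209,500 + $16,000 = $225,500.

$225,500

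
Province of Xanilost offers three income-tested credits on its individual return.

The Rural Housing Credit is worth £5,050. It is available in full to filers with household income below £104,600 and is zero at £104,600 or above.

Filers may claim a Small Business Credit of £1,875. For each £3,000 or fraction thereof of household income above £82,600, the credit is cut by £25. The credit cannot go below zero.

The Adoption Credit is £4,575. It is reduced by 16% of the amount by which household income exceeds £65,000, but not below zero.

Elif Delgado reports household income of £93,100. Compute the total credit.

Rural Housing Credit: £93,100 is below the £104,600 cutoff, so the full £5,050 applies.
Small Business Credit: income exceeds £82,600 by £10,500, which is 4 full-or-partial £3,000 increments; reduction = 4 × £25 = £100, leaving £1,775.
Adoption Credit: 16% of the £28,100 excess over £65,000 is £4,496; credit = £4,575 − £4,496 = £79.
Total: £5,050 + £1,775 + £79 = £6,904.

£6,904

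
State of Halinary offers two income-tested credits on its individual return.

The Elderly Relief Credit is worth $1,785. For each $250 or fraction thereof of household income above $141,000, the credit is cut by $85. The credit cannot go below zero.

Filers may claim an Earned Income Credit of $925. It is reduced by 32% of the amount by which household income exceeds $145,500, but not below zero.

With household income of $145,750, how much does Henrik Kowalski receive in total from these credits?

$1,015

Elderly Relief Credit: income exceeds $141,000 by $4,750, which is 19 full-or-partial $250 increments; reduction = 19 × $85 = $1,615, leaving $170.
Earned Income Credit: 32% of the $250 excess over $145,500 is $80; credit = $925 − $80 = $845.
Total: $170 + $845 = $1,015.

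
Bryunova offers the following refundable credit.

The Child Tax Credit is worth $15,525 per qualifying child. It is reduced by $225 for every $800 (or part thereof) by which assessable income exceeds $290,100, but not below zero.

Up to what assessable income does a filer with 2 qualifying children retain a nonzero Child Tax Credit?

Full credit = 2 × $15,525 = $31,050.
After 137 increments the reduction is 137 × $225 = $30,825, leaving $225; one more increment wipes it out. Increment 137 ends at excess 137 × $800 = $109,600, so the highest qualifying income is $290,100 + $109,600 = $399,700.

$399,700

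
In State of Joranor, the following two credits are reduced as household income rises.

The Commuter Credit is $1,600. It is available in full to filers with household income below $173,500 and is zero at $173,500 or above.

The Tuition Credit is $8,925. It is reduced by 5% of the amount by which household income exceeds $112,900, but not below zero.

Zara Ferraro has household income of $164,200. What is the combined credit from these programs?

$7,960

Commuter Credit: $164,200 is below the $173,500 cutoff, so the full $1,600 applies.
Tuition Credit: 5% of the $51,300 excess over $112,900 is $2,565; credit = $8,925 − $2,565 = $6,360.
Total: $1,600 + $6,360 = $7,960.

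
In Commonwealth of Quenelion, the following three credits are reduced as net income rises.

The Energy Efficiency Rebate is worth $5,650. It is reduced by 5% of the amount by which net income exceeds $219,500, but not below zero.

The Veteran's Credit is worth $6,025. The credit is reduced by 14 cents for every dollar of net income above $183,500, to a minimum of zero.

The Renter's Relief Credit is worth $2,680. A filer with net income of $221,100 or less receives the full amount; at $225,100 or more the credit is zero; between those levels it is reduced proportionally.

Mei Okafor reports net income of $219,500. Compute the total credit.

Energy Efficiency Rebate: $219,500 is at or below the $219,500 threshold, so the full $5,650 applies.
Veteran's Credit: 14% of the $36,000 excess over $183,500 is $5,040; credit = $6,025 − $5,040 = $985.
Renter's Relief Credit: $219,500 is at or below the $221,100 threshold, so the full $2,680 applies.
Total: $5,650 + $985 + $2,680 = $9,315.

$9,315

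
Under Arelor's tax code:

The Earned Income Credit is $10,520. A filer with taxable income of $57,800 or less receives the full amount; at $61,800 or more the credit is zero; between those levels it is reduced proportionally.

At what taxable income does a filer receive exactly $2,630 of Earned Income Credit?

$2,630 is 2,630/10,520 of the full $10,520, so 7,890/10,520 of the $4,000 range has been used: income = $57,800 + $4,000 × 7,890/10,520 = $60,800.

$60,800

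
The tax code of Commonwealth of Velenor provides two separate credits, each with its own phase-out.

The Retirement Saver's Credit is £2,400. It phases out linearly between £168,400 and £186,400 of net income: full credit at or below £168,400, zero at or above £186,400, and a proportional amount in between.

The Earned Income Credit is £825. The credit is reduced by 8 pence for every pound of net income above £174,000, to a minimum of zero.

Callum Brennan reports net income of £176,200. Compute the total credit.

Retirement Saver's Credit: £176,200 is £7,800 into a £18,000 phase-out range, leaving 10,200/18,000 of the credit: £2,400 × 10,200/18,000 = £1,360.
Earned Income Credit: 8% of the £2,200 excess over £174,000 is £176; credit = £825 − £176 = £649.
Total: £1,360 + £649 = £2,009.

£2,009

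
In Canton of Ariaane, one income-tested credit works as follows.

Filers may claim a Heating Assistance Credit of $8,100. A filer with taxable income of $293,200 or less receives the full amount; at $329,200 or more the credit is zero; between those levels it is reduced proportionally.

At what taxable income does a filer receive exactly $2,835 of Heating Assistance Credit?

$316,600

$2,835 is 2,835/8,100 of the full $8,100, so 5,265/8,100 of the $36,000 range has been used: income = $293,200 + $36,000 × 5,265/8,100 = $316,600.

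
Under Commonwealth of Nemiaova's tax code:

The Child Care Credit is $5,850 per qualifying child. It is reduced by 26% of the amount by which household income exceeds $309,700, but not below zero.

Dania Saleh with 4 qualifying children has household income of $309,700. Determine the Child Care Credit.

Child Care Credit: base = 4 × $5,850 = $23,400. $309,700 is at or below the $309,700 threshold, so the full $23,400 applies.

$23,400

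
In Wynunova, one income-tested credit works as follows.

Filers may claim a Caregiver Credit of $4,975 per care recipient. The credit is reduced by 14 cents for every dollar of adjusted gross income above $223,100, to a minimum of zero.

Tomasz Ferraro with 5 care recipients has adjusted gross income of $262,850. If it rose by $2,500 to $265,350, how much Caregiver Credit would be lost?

At $262,850 — base = 5 × $4,975 = $24,875. 14% of the $39,750 excess over $223,100 is $5,565; credit = $24,875 − $5,565 = $19,310.
At $265,350 — base = 5 × $4,975 = $24,875. 14% of the $42,250 excess over $223,100 is $5,915; credit = $24,875 − $5,915 = $18,960.
Lost: $19,310 − $18,960 = $350.

$350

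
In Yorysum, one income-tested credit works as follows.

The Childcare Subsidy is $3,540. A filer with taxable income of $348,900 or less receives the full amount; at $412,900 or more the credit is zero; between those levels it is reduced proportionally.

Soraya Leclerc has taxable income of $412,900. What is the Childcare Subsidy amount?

$0

Childcare Subsidy: $412,900 is at or above $412,900, so the credit is $0.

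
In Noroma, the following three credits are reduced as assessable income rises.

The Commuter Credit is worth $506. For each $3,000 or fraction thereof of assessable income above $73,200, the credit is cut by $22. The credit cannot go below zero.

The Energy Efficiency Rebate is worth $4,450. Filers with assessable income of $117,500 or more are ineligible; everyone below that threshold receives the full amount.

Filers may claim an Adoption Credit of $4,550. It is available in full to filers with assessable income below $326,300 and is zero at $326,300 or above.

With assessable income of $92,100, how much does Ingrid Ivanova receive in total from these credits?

$9,352

Commuter Credit: income exceeds $73,200 by $18,900, which is 7 full-or-partial $3,000 increments; reduction = 7 × $22 = $154, leaving $352.
Energy Efficiency Rebate: $92,100 is below the $117,500 cutoff, so the full $4,450 applies.
Adoption Credit: $92,100 is below the $326,300 cutoff, so the full $4,550 applies.
Total: $352 + $4,450 + $4,550 = $9,352.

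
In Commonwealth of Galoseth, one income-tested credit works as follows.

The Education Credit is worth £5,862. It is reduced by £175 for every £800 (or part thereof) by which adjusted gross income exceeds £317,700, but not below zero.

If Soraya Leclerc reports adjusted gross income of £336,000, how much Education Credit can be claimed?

Education Credit: income exceeds £317,700 by £18,300, which is 23 full-or-partial £800 increments; reduction = 23 × £175 = £4,025, leaving £1,837.

£1,837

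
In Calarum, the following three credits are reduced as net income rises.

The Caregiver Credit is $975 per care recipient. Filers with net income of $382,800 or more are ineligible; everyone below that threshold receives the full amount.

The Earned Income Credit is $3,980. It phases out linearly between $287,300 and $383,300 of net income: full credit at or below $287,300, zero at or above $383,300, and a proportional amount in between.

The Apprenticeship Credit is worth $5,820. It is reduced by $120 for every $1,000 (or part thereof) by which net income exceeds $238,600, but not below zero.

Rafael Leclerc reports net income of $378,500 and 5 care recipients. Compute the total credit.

Caregiver Credit: base = 5 × $975 = $4,875. $378,500 is below the $382,800 cutoff, so the full $4,875 applies.
Earned Income Credit: $378,500 is $91,200 into a $96,000 phase-out range, leaving 4,800/96,000 of the credit: $3,980 × 4,800/96,000 = $199.
Apprenticeship Credit: income exceeds $238,600 by $139,900 → 140 increments × $120 = $16,800 ≥ base, so the credit is $0.
Total: $4,875 + $199 + $0 = $5,074.

$5,074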